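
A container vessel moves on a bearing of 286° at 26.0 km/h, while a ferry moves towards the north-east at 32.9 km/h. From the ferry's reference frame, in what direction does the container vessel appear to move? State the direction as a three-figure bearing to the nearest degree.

Taking east as x and north as y: container vessel velocity = (-24.993, 7.167) km/h; ferry velocity = (23.264, 23.264) km/h.
Velocity of container vessel relative to ferry = (-24.993, 7.167) − (23.264, 23.264) = (-48.257, -16.097) km/h.
Bearing = atan2(-48.26, -16.10) = 251.55° clockwise from north.

252°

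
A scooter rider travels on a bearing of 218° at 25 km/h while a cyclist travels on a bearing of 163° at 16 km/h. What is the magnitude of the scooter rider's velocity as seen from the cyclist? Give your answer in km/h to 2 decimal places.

Taking east as x and north as y: scooter rider velocity = (-15.392, -19.700) km/h; cyclist velocity = (4.678, -15.301) km/h.
Velocity of scooter rider relative to cyclist = (-15.392, -19.700) − (4.678, -15.301) = (-20.069, -4.399) km/h.
Magnitude = |(-20.069, -4.399)| = 20.546 km/h.

20.55 km/h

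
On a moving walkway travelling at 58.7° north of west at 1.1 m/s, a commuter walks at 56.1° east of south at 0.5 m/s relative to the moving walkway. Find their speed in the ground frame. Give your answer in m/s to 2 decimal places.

Taking east as x and north as y: moving walkway velocity = (-0.571, 0.940) m/s; commuter velocity relative to moving walkway = (0.415, -0.279) m/s.
Velocity relative to ground = (-0.571, 0.940) + (0.415, -0.279) = (-0.156, 0.661) m/s.
Speed = |(-0.156, 0.661)| = 0.679 m/s.

0.68 m/s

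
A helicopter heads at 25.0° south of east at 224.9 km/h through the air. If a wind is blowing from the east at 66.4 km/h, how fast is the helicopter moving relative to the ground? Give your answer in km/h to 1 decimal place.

Taking east as x and north as y: velocity relative to the air = (203.829, -95.047) km/h; the air relative to ground = (-66.400, 0.000) km/h.
Velocity relative to ground = (203.829, -95.047) + (-66.400, 0.000) = (137.429, -95.047) km/h.
Speed = |(137.429, -95.047)| = 167.094 km/h.

167.1 km/h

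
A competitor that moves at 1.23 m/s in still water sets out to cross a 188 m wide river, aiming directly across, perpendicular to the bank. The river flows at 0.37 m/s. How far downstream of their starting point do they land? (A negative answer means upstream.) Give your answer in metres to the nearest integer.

Perpendicular speed = 1.230 m/s; crossing time = 188 / 1.230 = 152.846 s.
Net downstream speed = 0.370 m/s.
Drift = 0.370 × 152.846 = 56.553 m (downstream).

57 m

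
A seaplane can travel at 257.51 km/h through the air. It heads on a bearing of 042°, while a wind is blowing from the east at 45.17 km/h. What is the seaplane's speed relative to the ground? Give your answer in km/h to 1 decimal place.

229.8 km/h

Taking east as x and north as y: velocity relative to the air = (172.308, 191.367) km/h; the air relative to ground = (-45.170, 0.000) km/h.
Velocity relative to ground = (172.308, 191.367) + (-45.170, 0.000) = (127.138, 191.367) km/h.
Speed = |(127.138, 191.367)| = 229.751 km/h.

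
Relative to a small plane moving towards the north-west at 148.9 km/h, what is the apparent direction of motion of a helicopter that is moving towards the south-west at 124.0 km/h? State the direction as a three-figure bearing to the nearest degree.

Taking east as x and north as y: helicopter velocity = (-87.681, -87.681) km/h; small plane velocity = (-105.288, 105.288) km/h.
Velocity of helicopter relative to small plane = (-87.681, -87.681) − (-105.288, 105.288) = (17.607, -192.969) km/h.
Bearing = atan2(17.61, -192.97) = 174.79° clockwise from north.

175°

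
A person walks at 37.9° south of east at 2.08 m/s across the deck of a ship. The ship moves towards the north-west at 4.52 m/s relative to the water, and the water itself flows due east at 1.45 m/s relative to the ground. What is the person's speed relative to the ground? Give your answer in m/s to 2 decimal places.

In east/north components (m/s): person relative to ship = (1.641, -1.278); ship relative to water = (-3.196, 3.196); water relative to ground = (1.450, 0.000).
Sum = (-0.105, 1.918) m/s.
Speed = |(-0.105, 1.918)| = 1.921 m/s.

1.92 m/s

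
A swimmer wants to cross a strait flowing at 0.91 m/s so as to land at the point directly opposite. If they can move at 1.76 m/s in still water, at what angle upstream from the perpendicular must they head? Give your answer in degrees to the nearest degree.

31°

To cancel the current, the upstream component of the swimmer's velocity must equal the flow: 1.76 sin θ = 0.91.
sin θ = 0.91 / 1.76 = 0.5170.
θ = arcsin(0.5170) = 31.134°.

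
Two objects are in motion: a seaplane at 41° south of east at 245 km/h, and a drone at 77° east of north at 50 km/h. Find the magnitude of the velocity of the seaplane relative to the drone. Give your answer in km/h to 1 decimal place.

Taking east as x and north as y: seaplane velocity = (184.904, -160.734) km/h; drone velocity = (48.719, 11.248) km/h.
Velocity of seaplane relative to drone = (184.904, -160.734) − (48.719, 11.248) = (136.185, -171.982) km/h.
Magnitude = |(136.185, -171.982)| = 219.372 km/h.

219.4 km/h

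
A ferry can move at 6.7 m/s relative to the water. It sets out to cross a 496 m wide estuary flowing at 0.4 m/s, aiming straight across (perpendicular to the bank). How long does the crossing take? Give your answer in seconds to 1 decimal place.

74.0 s

The component of the ferry's velocity perpendicular to the bank is 6.7 m/s.
The current is parallel to the bank, so it does not affect the crossing time.
Time = 496 / 6.700 = 74.030 s.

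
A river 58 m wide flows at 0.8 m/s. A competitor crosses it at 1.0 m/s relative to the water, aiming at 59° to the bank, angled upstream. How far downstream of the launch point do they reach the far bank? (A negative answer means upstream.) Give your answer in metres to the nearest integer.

Perpendicular speed = 0.857 m/s; crossing time = 58 / 0.857 = 67.665 s.
Net downstream speed = 0.285 m/s.
Drift = 0.285 × 67.665 = 19.282 m (downstream).

19 m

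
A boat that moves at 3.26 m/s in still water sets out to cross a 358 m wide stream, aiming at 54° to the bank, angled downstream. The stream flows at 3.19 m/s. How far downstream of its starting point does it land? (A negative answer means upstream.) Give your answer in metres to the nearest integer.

Perpendicular speed = 2.637 m/s; crossing time = 358 / 2.637 = 135.740 s.
Net downstream speed = 5.106 m/s.
Drift = 5.106 × 135.740 = 693.113 m (downstream).

693 m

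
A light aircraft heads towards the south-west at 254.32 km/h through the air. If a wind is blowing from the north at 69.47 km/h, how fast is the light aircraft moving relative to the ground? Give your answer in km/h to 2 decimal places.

307.39 km/h

Taking east as x and north as y: velocity relative to the air = (-179.831, -179.831) km/h; the air relative to ground = (0.000, -69.470) km/h.
Velocity relative to ground = (-179.831, -179.831) + (0.000, -69.470) = (-179.831, -249.301) km/h.
Speed = |(-179.831, -249.301)| = 307.393 km/h.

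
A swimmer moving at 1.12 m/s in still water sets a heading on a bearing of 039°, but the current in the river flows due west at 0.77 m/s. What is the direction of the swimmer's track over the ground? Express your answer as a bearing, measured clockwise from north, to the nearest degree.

356°

Taking east as x and north as y: velocity relative to the water = (0.705, 0.870) m/s; the water relative to ground = (-0.770, 0.000) m/s.
Velocity relative to ground = (0.705, 0.870) + (-0.770, 0.000) = (-0.065, 0.870) m/s.
Bearing = atan2(-0.07, 0.87) = 355.72° clockwise from north.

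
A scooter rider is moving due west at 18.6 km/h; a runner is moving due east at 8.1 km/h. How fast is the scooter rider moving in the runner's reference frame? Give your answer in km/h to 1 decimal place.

26.7 km/h

Taking east as x and north as y: scooter rider velocity = (-18.600, 0.000) km/h; runner velocity = (8.100, 0.000) km/h.
Velocity of scooter rider relative to runner = (-18.600, 0.000) − (8.100, 0.000) = (-26.700, 0.000) km/h.
Magnitude = |(-26.700, 0.000)| = 26.700 km/h.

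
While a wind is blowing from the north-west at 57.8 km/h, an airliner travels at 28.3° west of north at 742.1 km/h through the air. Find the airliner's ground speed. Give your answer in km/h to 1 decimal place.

686.9 km/h

Taking east as x and north as y: velocity relative to the air = (-351.821, 653.402) km/h; the air relative to ground = (40.871, -40.871) km/h.
Velocity relative to ground = (-351.821, 653.402) + (40.871, -40.871) = (-310.950, 612.531) km/h.
Speed = |(-310.950, 612.531)| = 686.939 km/h.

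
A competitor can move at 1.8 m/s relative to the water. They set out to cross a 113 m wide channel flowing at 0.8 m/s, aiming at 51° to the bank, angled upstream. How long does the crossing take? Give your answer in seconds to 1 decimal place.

The component of the competitor's velocity perpendicular to the bank is 1.8 × sin 51° = 1.399 m/s.
Only the cross-stream component determines the crossing time; the current contributes nothing perpendicular to the bank.
Time = 113 / 1.399 = 80.780 s.

80.8 s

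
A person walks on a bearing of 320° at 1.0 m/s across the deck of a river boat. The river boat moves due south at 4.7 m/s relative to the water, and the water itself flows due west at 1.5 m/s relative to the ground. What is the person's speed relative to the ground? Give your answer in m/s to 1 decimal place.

4.5 m/s

In east/north components (m/s): person relative to river boat = (-0.643, 0.766); river boat relative to water = (0.000, -4.700); water relative to ground = (-1.500, 0.000).
Sum = (-2.143, -3.934) m/s.
Speed = |(-2.143, -3.934)| = 4.480 m/s.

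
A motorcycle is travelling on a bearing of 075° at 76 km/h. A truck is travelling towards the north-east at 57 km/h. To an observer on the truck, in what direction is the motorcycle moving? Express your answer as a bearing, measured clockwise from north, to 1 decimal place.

Taking east as x and north as y: motorcycle velocity = (73.410, 19.670) km/h; truck velocity = (40.305, 40.305) km/h.
Velocity of motorcycle relative to truck = (73.410, 19.670) − (40.305, 40.305) = (33.105, -20.635) km/h.
Bearing = atan2(33.11, -20.63) = 121.94° clockwise from north.

121.9°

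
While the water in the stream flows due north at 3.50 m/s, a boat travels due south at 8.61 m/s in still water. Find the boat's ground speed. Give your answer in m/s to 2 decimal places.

Taking east as x and north as y: velocity relative to the water = (0.000, -8.610) m/s; the water relative to ground = (0.000, 3.500) m/s.
Velocity relative to ground = (0.000, -8.610) + (0.000, 3.500) = (0.000, -5.110) m/s.
Speed = |(0.000, -5.110)| = 5.110 m/s.

5.11 m/s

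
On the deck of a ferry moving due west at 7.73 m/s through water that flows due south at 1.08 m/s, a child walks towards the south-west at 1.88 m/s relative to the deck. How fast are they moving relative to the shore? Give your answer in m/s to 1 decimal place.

9.4 m/s

In east/north components (m/s): child relative to ferry = (-1.329, -1.329); ferry relative to water = (-7.730, 0.000); water relative to ground = (0.000, -1.080).
Sum = (-9.059, -2.409) m/s.
Speed = |(-9.059, -2.409)| = 9.374 m/s.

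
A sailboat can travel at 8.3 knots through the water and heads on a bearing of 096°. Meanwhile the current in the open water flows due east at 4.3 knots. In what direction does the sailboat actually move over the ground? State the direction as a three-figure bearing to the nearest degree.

Taking east as x and north as y: velocity relative to the water = (8.255, -0.868) knots; the water relative to ground = (4.300, 0.000) knots.
Velocity relative to ground = (8.255, -0.868) + (4.300, 0.000) = (12.555, -0.868) knots.
Bearing = atan2(12.55, -0.87) = 93.95° clockwise from north.

094°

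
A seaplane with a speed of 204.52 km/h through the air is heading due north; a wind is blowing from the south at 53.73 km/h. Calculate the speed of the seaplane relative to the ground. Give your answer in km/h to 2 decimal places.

Taking east as x and north as y: velocity relative to the air = (0.000, 204.520) km/h; the air relative to ground = (0.000, 53.730) km/h.
Velocity relative to ground = (0.000, 204.520) + (0.000, 53.730) = (0.000, 258.250) km/h.
Speed = |(0.000, 258.250)| = 258.250 km/h.

258.25 km/h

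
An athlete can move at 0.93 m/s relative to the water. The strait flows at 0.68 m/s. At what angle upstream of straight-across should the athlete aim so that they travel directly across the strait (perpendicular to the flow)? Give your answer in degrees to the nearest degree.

To cancel the current, the upstream component of the athlete's velocity must equal the flow: 0.93 sin θ = 0.68.
sin θ = 0.68 / 0.93 = 0.7312.
θ = arcsin(0.7312) = 46.986°.

47°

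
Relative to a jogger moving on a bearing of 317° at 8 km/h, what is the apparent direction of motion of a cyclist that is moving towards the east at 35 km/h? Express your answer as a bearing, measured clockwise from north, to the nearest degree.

098°

Taking east as x and north as y: cyclist velocity = (35.000, 0.000) km/h; jogger velocity = (-5.456, 5.851) km/h.
Velocity of cyclist relative to jogger = (35.000, 0.000) − (-5.456, 5.851) = (40.456, -5.851) km/h.
Bearing = atan2(40.46, -5.85) = 98.23° clockwise from north.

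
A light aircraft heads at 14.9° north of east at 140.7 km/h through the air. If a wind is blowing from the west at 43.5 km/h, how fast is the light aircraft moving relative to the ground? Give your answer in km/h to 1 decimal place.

183.1 km/h

Taking east as x and north as y: velocity relative to the air = (135.969, 36.179) km/h; the air relative to ground = (43.500, 0.000) km/h.
Velocity relative to ground = (135.969, 36.179) + (43.500, 0.000) = (179.469, 36.179) km/h.
Speed = |(179.469, 36.179)| = 183.079 km/h.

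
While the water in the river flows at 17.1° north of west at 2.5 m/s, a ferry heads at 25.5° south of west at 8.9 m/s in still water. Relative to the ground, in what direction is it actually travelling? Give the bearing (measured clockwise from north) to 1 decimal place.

253.5°

Taking east as x and north as y: velocity relative to the water = (-8.033, -3.832) m/s; the water relative to ground = (-2.389, 0.735) m/s.
Velocity relative to ground = (-8.033, -3.832) + (-2.389, 0.735) = (-10.422, -3.096) m/s.
Bearing = atan2(-10.42, -3.10) = 253.45° clockwise from north.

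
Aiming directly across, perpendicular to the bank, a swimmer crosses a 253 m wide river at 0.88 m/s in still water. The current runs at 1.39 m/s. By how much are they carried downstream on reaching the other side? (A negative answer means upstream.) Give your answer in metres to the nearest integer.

400 m

Perpendicular speed = 0.880 m/s; crossing time = 253 / 0.880 = 287.500 s.
Net downstream speed = 1.390 m/s.
Drift = 1.390 × 287.500 = 399.625 m (downstream).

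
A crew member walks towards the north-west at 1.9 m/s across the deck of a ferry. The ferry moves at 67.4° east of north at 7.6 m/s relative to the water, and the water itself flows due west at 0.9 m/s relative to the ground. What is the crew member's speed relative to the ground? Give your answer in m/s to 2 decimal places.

In east/north components (m/s): crew member relative to ferry = (-1.344, 1.344); ferry relative to water = (7.016, 2.921); water relative to ground = (-0.900, 0.000).
Sum = (4.773, 4.264) m/s.
Speed = |(4.773, 4.264)| = 6.400 m/s.

6.40 m/s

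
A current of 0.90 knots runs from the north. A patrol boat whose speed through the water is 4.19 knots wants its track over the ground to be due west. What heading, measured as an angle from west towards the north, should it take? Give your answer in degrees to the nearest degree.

12°

The current pushes perpendicular to the desired track; the heading must have a component into the current equal to 0.90 knots: 4.19 sin θ = 0.90.
sin θ = 0.2148, so θ = 12.404°.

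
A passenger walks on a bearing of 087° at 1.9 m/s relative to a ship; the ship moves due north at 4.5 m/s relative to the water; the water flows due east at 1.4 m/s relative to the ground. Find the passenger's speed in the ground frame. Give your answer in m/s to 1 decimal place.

5.7 m/s

In east/north components (m/s): passenger relative to ship = (1.897, 0.099); ship relative to water = (0.000, 4.500); water relative to ground = (1.400, 0.000).
Sum = (3.297, 4.599) m/s.
Speed = |(3.297, 4.599)| = 5.659 m/s.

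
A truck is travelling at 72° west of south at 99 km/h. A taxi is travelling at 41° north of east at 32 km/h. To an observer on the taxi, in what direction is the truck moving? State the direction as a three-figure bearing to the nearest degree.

Taking east as x and north as y: truck velocity = (-94.155, -30.593) km/h; taxi velocity = (24.151, 20.994) km/h.
Velocity of truck relative to taxi = (-94.155, -30.593) − (24.151, 20.994) = (-118.305, -51.587) km/h.
Bearing = atan2(-118.31, -51.59) = 246.44° clockwise from north.

246°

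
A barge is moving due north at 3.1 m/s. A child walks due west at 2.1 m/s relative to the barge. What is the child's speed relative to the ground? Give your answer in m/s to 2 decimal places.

3.74 m/s

Taking east as x and north as y: barge velocity = (0.000, 3.100) m/s; child velocity relative to barge = (-2.100, 0.000) m/s.
Velocity relative to ground = (0.000, 3.100) + (-2.100, 0.000) = (-2.100, 3.100) m/s.
Speed = |(-2.100, 3.100)| = 3.744 m/s.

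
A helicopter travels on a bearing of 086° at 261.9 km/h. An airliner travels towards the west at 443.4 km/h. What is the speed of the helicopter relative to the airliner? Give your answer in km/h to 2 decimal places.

704.90 km/h

Taking east as x and north as y: helicopter velocity = (261.262, 18.269) km/h; airliner velocity = (-443.400, 0.000) km/h.
Velocity of helicopter relative to airliner = (261.262, 18.269) − (-443.400, 0.000) = (704.662, 18.269) km/h.
Magnitude = |(704.662, 18.269)| = 704.899 km/h.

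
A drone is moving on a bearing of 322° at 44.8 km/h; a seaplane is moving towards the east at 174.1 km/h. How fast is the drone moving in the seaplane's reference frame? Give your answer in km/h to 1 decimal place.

204.7 km/h

Taking east as x and north as y: drone velocity = (-27.582, 35.303) km/h; seaplane velocity = (174.100, 0.000) km/h.
Velocity of drone relative to seaplane = (-27.582, 35.303) − (174.100, 0.000) = (-201.682, 35.303) km/h.
Magnitude = |(-201.682, 35.303)| = 204.748 km/h.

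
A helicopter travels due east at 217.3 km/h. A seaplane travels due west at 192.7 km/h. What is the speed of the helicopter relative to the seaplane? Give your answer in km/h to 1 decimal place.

410.0 km/h

Taking east as x and north as y: helicopter velocity = (217.300, 0.000) km/h; seaplane velocity = (-192.700, 0.000) km/h.
Velocity of helicopter relative to seaplane = (217.300, 0.000) − (-192.700, 0.000) = (410.000, 0.000) km/h.
Magnitude = |(410.000, 0.000)| = 410.000 km/h.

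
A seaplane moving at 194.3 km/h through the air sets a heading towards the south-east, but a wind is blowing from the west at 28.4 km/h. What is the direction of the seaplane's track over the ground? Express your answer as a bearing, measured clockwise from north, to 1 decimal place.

129.6°

Taking east as x and north as y: velocity relative to the air = (137.391, -137.391) km/h; the air relative to ground = (28.400, 0.000) km/h.
Velocity relative to ground = (137.391, -137.391) + (28.400, 0.000) = (165.791, -137.391) km/h.
Bearing = atan2(165.79, -137.39) = 129.65° clockwise from north.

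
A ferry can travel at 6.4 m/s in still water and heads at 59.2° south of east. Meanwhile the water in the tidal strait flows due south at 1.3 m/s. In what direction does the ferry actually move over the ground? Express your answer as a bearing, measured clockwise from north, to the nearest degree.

154°

Taking east as x and north as y: velocity relative to the water = (3.277, -5.497) m/s; the water relative to ground = (0.000, -1.300) m/s.
Velocity relative to ground = (3.277, -5.497) + (0.000, -1.300) = (3.277, -6.797) m/s.
Bearing = atan2(3.28, -6.80) = 154.26° clockwise from north.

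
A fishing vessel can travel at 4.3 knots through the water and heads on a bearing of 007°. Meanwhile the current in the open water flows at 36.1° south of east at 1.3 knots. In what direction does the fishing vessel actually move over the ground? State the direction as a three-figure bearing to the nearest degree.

Taking east as x and north as y: velocity relative to the water = (0.524, 4.268) knots; the water relative to ground = (1.050, -0.766) knots.
Velocity relative to ground = (0.524, 4.268) + (1.050, -0.766) = (1.574, 3.502) knots.
Bearing = atan2(1.57, 3.50) = 24.21° clockwise from north.

024°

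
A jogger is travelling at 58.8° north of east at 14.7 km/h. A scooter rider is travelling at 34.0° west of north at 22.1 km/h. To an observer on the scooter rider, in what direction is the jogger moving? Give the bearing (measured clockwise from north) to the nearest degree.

Taking east as x and north as y: jogger velocity = (7.615, 12.574) km/h; scooter rider velocity = (-12.358, 18.322) km/h.
Velocity of jogger relative to scooter rider = (7.615, 12.574) − (-12.358, 18.322) = (19.973, -5.748) km/h.
Bearing = atan2(19.97, -5.75) = 106.05° clockwise from north.

106°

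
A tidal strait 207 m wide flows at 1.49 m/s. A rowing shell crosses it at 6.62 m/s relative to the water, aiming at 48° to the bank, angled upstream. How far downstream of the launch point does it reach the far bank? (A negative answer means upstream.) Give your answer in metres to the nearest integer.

-124 m

Perpendicular speed = 4.920 m/s; crossing time = 207 / 4.920 = 42.076 s.
Net downstream speed = -2.940 m/s.
Drift = -2.940 × 42.076 = -123.690 m (upstream).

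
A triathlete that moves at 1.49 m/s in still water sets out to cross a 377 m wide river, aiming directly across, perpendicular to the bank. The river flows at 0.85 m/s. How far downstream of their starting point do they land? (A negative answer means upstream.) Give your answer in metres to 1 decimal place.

215.1 m

Perpendicular speed = 1.490 m/s; crossing time = 377 / 1.490 = 253.020 s.
Net downstream speed = 0.850 m/s.
Drift = 0.850 × 253.020 = 215.067 m (downstream).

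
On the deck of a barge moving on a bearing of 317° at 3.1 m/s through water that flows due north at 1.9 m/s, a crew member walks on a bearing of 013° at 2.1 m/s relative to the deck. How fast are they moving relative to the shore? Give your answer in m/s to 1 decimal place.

6.4 m/s

In east/north components (m/s): crew member relative to barge = (0.472, 2.046); barge relative to water = (-2.114, 2.267); water relative to ground = (0.000, 1.900).
Sum = (-1.642, 6.213) m/s.
Speed = |(-1.642, 6.213)| = 6.427 m/s.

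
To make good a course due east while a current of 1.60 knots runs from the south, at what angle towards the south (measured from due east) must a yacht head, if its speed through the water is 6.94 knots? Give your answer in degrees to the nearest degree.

The current pushes perpendicular to the desired track; the heading must have a component into the current equal to 1.60 knots: 6.94 sin θ = 1.60.
sin θ = 0.2305, so θ = 13.329°.

13°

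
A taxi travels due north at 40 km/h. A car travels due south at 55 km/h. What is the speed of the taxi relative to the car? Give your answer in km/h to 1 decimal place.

Taking east as x and north as y: taxi velocity = (0.000, 40.000) km/h; car velocity = (0.000, -55.000) km/h.
Velocity of taxi relative to car = (0.000, 40.000) − (0.000, -55.000) = (0.000, 95.000) km/h.
Magnitude = |(0.000, 95.000)| = 95.000 km/h.

95.0 km/h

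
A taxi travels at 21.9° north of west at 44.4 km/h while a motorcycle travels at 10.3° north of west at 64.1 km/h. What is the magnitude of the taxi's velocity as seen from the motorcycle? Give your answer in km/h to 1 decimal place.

Taking east as x and north as y: taxi velocity = (-41.196, 16.561) km/h; motorcycle velocity = (-63.067, 11.461) km/h.
Velocity of taxi relative to motorcycle = (-41.196, 16.561) − (-63.067, 11.461) = (21.871, 5.099) km/h.
Magnitude = |(21.871, 5.099)| = 22.458 km/h.

22.5 km/h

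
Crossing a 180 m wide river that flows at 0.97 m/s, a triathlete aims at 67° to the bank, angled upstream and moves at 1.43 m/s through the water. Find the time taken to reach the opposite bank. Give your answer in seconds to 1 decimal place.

The component of the triathlete's velocity perpendicular to the bank is 1.43 × sin 67° = 1.316 m/s.
The current is parallel to the bank, so it does not affect the crossing time.
Time = 180 / 1.316 = 136.745 s.

136.7 s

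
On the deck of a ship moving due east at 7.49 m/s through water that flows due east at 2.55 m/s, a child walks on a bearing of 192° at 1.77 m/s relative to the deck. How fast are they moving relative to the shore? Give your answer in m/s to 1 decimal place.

In east/north components (m/s): child relative to ship = (-0.368, -1.731); ship relative to water = (7.490, 0.000); water relative to ground = (2.550, 0.000).
Sum = (9.672, -1.731) m/s.
Speed = |(9.672, -1.731)| = 9.826 m/s.

9.8 m/s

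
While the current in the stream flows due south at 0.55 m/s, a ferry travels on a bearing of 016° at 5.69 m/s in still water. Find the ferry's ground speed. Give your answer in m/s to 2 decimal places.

Taking east as x and north as y: velocity relative to the water = (1.568, 5.470) m/s; the water relative to ground = (0.000, -0.550) m/s.
Velocity relative to ground = (1.568, 5.470) + (0.000, -0.550) = (1.568, 4.920) m/s.
Speed = |(1.568, 4.920)| = 5.164 m/s.

5.16 m/s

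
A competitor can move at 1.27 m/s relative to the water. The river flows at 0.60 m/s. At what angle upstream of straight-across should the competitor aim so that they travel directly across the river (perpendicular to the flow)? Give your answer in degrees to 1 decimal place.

To cancel the current, the upstream component of the competitor's velocity must equal the flow: 1.27 sin θ = 0.60.
sin θ = 0.60 / 1.27 = 0.4724.
θ = arcsin(0.4724) = 28.193°.

28.2°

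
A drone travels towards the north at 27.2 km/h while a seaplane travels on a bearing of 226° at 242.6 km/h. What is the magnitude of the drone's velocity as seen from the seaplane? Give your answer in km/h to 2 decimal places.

262.23 km/h

Taking east as x and north as y: drone velocity = (0.000, 27.200) km/h; seaplane velocity = (-174.512, -168.524) km/h.
Velocity of drone relative to seaplane = (0.000, 27.200) − (-174.512, -168.524) = (174.512, 195.724) km/h.
Magnitude = |(174.512, 195.724)| = 262.226 km/h.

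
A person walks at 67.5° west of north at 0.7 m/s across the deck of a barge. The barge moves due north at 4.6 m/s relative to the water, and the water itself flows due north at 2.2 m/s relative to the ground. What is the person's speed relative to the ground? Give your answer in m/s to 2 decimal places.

In east/north components (m/s): person relative to barge = (-0.647, 0.268); barge relative to water = (0.000, 4.600); water relative to ground = (0.000, 2.200).
Sum = (-0.647, 7.068) m/s.
Speed = |(-0.647, 7.068)| = 7.097 m/s.

7.10 m/s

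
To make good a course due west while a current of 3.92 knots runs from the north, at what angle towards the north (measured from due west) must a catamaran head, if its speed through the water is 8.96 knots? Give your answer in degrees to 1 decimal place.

The current pushes perpendicular to the desired track; the heading must have a component into the current equal to 3.92 knots: 8.96 sin θ = 3.92.
sin θ = 0.4375, so θ = 25.944°.

25.9°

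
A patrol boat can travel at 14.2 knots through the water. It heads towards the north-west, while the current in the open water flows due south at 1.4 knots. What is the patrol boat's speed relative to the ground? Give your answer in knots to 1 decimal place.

Taking east as x and north as y: velocity relative to the water = (-10.041, 10.041) knots; the water relative to ground = (0.000, -1.400) knots.
Velocity relative to ground = (-10.041, 10.041) + (0.000, -1.400) = (-10.041, 8.641) knots.
Speed = |(-10.041, 8.641)| = 13.247 knots.

13.2 knots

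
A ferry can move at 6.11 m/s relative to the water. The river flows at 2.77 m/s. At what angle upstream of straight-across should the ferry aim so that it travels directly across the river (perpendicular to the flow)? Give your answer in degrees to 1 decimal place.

To cancel the current, the upstream component of the ferry's velocity must equal the flow: 6.11 sin θ = 2.77.
sin θ = 2.77 / 6.11 = 0.4534.
θ = arcsin(0.4534) = 26.959°.

27.0°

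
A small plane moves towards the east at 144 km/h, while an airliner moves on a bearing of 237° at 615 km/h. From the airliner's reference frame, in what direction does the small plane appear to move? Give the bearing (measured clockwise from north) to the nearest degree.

063°

Taking east as x and north as y: small plane velocity = (144.000, 0.000) km/h; airliner velocity = (-515.782, -334.953) km/h.
Velocity of small plane relative to airliner = (144.000, 0.000) − (-515.782, -334.953) = (659.782, 334.953) km/h.
Bearing = atan2(659.78, 334.95) = 63.08° clockwise from north.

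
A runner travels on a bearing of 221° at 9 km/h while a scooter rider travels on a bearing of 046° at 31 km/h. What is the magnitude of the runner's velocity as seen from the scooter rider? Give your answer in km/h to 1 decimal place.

40.0 km/h

Taking east as x and north as y: runner velocity = (-5.905, -6.792) km/h; scooter rider velocity = (22.300, 21.534) km/h.
Velocity of runner relative to scooter rider = (-5.905, -6.792) − (22.300, 21.534) = (-28.204, -28.327) km/h.
Magnitude = |(-28.204, -28.327)| = 39.973 km/h.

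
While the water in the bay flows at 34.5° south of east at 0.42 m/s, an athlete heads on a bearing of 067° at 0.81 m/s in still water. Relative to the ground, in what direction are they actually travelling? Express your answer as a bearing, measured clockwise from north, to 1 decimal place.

085.9°

Taking east as x and north as y: velocity relative to the water = (0.746, 0.316) m/s; the water relative to ground = (0.346, -0.238) m/s.
Velocity relative to ground = (0.746, 0.316) + (0.346, -0.238) = (1.092, 0.079) m/s.
Bearing = atan2(1.09, 0.08) = 85.88° clockwise from north.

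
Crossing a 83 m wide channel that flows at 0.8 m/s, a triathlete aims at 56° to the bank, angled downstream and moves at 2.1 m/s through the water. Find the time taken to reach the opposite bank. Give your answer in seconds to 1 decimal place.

The component of the triathlete's velocity perpendicular to the bank is 2.1 × sin 56° = 1.741 m/s.
Only the cross-stream component determines the crossing time; the current contributes nothing perpendicular to the bank.
Time = 83 / 1.741 = 47.674 s.

47.7 s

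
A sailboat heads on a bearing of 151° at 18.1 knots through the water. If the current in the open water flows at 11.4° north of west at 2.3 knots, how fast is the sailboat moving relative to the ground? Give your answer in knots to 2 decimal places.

16.70 knots

Taking east as x and north as y: velocity relative to the water = (8.775, -15.831) knots; the water relative to ground = (-2.255, 0.455) knots.
Velocity relative to ground = (8.775, -15.831) + (-2.255, 0.455) = (6.520, -15.376) knots.
Speed = |(6.520, -15.376)| = 16.701 knots.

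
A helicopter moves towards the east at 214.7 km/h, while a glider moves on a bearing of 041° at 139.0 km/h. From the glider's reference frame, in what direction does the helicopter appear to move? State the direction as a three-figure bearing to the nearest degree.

130°

Taking east as x and north as y: helicopter velocity = (214.700, 0.000) km/h; glider velocity = (91.192, 104.905) km/h.
Velocity of helicopter relative to glider = (214.700, 0.000) − (91.192, 104.905) = (123.508, -104.905) km/h.
Bearing = atan2(123.51, -104.90) = 130.34° clockwise from north.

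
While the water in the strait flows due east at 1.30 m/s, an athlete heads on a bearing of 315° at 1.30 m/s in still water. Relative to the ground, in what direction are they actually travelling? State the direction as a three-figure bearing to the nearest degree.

Taking east as x and north as y: velocity relative to the water = (-0.919, 0.919) m/s; the water relative to ground = (1.300, 0.000) m/s.
Velocity relative to ground = (-0.919, 0.919) + (1.300, 0.000) = (0.381, 0.919) m/s.
Bearing = atan2(0.38, 0.92) = 22.50° clockwise from north.

022°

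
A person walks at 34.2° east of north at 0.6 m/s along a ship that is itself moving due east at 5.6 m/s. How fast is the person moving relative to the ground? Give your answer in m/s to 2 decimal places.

Taking east as x and north as y: ship velocity = (5.600, 0.000) m/s; person velocity relative to ship = (0.337, 0.496) m/s.
Velocity relative to ground = (5.600, 0.000) + (0.337, 0.496) = (5.937, 0.496) m/s.
Speed = |(5.937, 0.496)| = 5.958 m/s.

5.96 m/s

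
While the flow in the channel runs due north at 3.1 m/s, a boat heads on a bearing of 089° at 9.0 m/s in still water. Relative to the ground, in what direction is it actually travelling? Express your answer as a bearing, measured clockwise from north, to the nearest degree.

070°

Taking east as x and north as y: velocity relative to the water = (8.999, 0.157) m/s; the water relative to ground = (0.000, 3.100) m/s.
Velocity relative to ground = (8.999, 0.157) + (0.000, 3.100) = (8.999, 3.257) m/s.
Bearing = atan2(9.00, 3.26) = 70.10° clockwise from north.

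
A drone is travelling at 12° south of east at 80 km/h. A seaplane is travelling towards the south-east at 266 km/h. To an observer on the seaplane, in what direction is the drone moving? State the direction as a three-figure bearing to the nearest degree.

Taking east as x and north as y: drone velocity = (78.252, -16.633) km/h; seaplane velocity = (188.090, -188.090) km/h.
Velocity of drone relative to seaplane = (78.252, -16.633) − (188.090, -188.090) = (-109.839, 171.457) km/h.
Bearing = atan2(-109.84, 171.46) = 327.36° clockwise from north.

327°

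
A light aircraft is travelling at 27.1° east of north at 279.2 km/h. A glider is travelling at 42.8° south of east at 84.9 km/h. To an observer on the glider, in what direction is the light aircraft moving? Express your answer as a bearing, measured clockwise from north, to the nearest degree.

012°

Taking east as x and north as y: light aircraft velocity = (127.188, 248.547) km/h; glider velocity = (62.294, -57.685) km/h.
Velocity of light aircraft relative to glider = (127.188, 248.547) − (62.294, -57.685) = (64.894, 306.232) km/h.
Bearing = atan2(64.89, 306.23) = 11.96° clockwise from north.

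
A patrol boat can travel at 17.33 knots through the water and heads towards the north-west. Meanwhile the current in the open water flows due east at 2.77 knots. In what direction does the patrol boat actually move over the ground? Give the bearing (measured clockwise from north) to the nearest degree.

322°

Taking east as x and north as y: velocity relative to the water = (-12.254, 12.254) knots; the water relative to ground = (2.770, 0.000) knots.
Velocity relative to ground = (-12.254, 12.254) + (2.770, 0.000) = (-9.484, 12.254) knots.
Bearing = atan2(-9.48, 12.25) = 322.26° clockwise from north.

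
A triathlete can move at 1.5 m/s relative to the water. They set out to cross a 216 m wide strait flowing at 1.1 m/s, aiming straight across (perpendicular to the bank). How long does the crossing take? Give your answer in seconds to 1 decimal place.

The component of the triathlete's velocity perpendicular to the bank is 1.5 m/s.
The current is parallel to the bank, so it does not affect the crossing time.
Time = 216 / 1.500 = 144.000 s.

144.0 s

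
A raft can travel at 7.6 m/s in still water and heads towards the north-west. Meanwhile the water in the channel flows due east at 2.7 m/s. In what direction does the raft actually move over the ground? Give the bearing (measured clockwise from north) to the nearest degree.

Taking east as x and north as y: velocity relative to the water = (-5.374, 5.374) m/s; the water relative to ground = (2.700, 0.000) m/s.
Velocity relative to ground = (-5.374, 5.374) + (2.700, 0.000) = (-2.674, 5.374) m/s.
Bearing = atan2(-2.67, 5.37) = 333.55° clockwise from north.

334°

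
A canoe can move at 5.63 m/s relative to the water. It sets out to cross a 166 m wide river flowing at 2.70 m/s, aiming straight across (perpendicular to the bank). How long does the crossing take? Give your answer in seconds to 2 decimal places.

29.48 s

The component of the canoe's velocity perpendicular to the bank is 5.63 m/s.
Only the cross-stream component determines the crossing time; the current contributes nothing perpendicular to the bank.
Time = 166 / 5.630 = 29.485 s.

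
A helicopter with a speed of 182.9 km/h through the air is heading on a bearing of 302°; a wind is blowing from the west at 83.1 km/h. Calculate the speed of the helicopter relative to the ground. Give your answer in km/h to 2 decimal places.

Taking east as x and north as y: velocity relative to the air = (-155.108, 96.922) km/h; the air relative to ground = (83.100, 0.000) km/h.
Velocity relative to ground = (-155.108, 96.922) + (83.100, 0.000) = (-72.008, 96.922) km/h.
Speed = |(-72.008, 96.922)| = 120.744 km/h.

120.74 km/h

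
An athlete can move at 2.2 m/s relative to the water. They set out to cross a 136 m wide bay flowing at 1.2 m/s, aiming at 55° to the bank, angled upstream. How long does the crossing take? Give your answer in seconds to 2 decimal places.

75.47 s

The component of the athlete's velocity perpendicular to the bank is 2.2 × sin 55° = 1.802 m/s.
The flow acts along the bank and has no component across it.
Time = 136 / 1.802 = 75.466 s.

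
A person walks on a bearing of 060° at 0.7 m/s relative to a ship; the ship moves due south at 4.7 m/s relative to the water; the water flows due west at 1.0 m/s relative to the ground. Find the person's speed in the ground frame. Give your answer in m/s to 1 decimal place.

In east/north components (m/s): person relative to ship = (0.606, 0.350); ship relative to water = (0.000, -4.700); water relative to ground = (-1.000, 0.000).
Sum = (-0.394, -4.350) m/s.
Speed = |(-0.394, -4.350)| = 4.368 m/s.

4.4 m/s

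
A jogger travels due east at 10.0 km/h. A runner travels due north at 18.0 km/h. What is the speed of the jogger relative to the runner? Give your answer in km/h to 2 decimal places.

Taking east as x and north as y: jogger velocity = (10.000, 0.000) km/h; runner velocity = (0.000, 18.000) km/h.
Velocity of jogger relative to runner = (10.000, 0.000) − (0.000, 18.000) = (10.000, -18.000) km/h.
Magnitude = |(10.000, -18.000)| = 20.591 km/h.

20.59 km/h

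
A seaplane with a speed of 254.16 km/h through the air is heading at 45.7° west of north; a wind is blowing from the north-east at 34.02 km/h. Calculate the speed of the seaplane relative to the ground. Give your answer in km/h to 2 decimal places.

256.84 km/h

Taking east as x and north as y: velocity relative to the air = (-181.900, 177.509) km/h; the air relative to ground = (-24.056, -24.056) km/h.
Velocity relative to ground = (-181.900, 177.509) + (-24.056, -24.056) = (-205.956, 153.453) km/h.
Speed = |(-205.956, 153.453)| = 256.838 km/h.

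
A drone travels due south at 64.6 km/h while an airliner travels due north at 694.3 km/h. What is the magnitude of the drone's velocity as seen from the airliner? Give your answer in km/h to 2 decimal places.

758.90 km/h

Taking east as x and north as y: drone velocity = (0.000, -64.600) km/h; airliner velocity = (0.000, 694.300) km/h.
Velocity of drone relative to airliner = (0.000, -64.600) − (0.000, 694.300) = (0.000, -758.900) km/h.
Magnitude = |(0.000, -758.900)| = 758.900 km/h.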